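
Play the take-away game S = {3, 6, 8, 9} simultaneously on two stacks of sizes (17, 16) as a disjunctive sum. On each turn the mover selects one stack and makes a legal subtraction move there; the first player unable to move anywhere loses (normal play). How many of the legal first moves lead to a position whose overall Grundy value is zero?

All stacks use S = {3, 6, 8, 9}:
G(0) = 0
G(1) = mex{} = 0
G(2) = mex{} = 0
G(3) = mex{0} = 1
G(4) = mex{0} = 1
G(5) = mex{0} = 1
G(6) = mex{1,0} = 2
G(7) = mex{1,0} = 2
G(8) = mex{1,0,0} = 2
G(9) = mex{2,1,0,0} = 3
G(10) = mex{2,1,0,0} = 3
G(11) = mex{2,1,1,0} = 3
G(12) = mex{3,2,1,1} = 0
G(13) = mex{3,2,1,1} = 0
G(14) = mex{3,2,2,1} = 0
G(15) = mex{0,3,2,2} = 1
G(16) = mex{0,3,2,2} = 1
G(17) = mex{0,3,3,2} = 1
Stack A: G(17) = 1.
Stack B: G(16) = 1.
Combined Grundy value = 1 ⊕ 1 = 0.
A winning move leaves total XOR = 0, i.e. changes one component's Grundy value g to g ⊕ X where X is the current total.
Stack A: target g' = 1⊕0 = 1, but every legal move changes the Grundy value (mex property), so 0 moves.
Stack B: target g' = 1⊕0 = 1, but every legal move changes the Grundy value (mex property), so 0 moves.

0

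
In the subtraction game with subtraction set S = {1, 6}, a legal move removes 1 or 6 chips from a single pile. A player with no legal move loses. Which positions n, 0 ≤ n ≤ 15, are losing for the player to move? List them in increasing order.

0, 2, 4, 7, 9, 11, 14

G(0) = 0
G(1) = mex{0} = 1
G(2) = mex{1} = 0
G(3) = mex{0} = 1
G(4) = mex{1} = 0
G(5) = mex{0} = 1
G(6) = mex{1,0} = 2
G(7) = mex{2,1} = 0
G(8) = mex{0,0} = 1
G(9) = mex{1,1} = 0
G(10) = mex{0,0} = 1
G(11) = mex{1,1} = 0
G(12) = mex{0,2} = 1
G(13) = mex{1,0} = 2
G(14) = mex{2,1} = 0
G(15) = mex{0,0} = 1
P-positions are exactly the n with G(n) = 0.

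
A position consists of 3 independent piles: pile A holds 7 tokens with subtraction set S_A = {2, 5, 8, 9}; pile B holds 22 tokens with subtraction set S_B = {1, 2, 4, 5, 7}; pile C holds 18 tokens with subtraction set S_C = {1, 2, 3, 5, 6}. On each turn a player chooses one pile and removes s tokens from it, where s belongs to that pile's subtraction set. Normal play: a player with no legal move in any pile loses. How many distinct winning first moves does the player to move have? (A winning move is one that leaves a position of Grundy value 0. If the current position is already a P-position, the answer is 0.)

Pile A, S = {2, 5, 8, 9}:
G(0) = 0
G(1) = mex{} = 0
G(2) = mex{0} = 1
G(3) = mex{0} = 1
G(4) = mex{1} = 0
G(5) = mex{1,0} = 2
G(6) = mex{0,0} = 1
G(7) = mex{2,1} = 0
G_A(7) = 0.
Pile B, S = {1, 2, 4, 5, 7}:
n :  0  1  2  3  4  5  6  7  8  9 10 11 12 13 14 15 16 17 18 19 20 21 22
G :  0  1  2  0  1  2  0  1  2  0  1  2  0  1  2  0  1  2  0  1  2  0  1
G_B(22) = 1.
Pile C, S = {1, 2, 3, 5, 6}:
G(0) = 0
G(1) = mex{0} = 1
G(2) = mex{1,0} = 2
G(3) = mex{2,1,0} = 3
G(4) = mex{3,2,1} = 0
G(5) = mex{0,3,2,0} = 1
G(6) = mex{1,0,3,1,0} = 2
G(7) = mex{2,1,0,2,1} = 3
G(8) = mex{3,2,1,3,2} = 0
G(9) = mex{0,3,2,0,3} = 1
G(10) = mex{1,0,3,1,0} = 2
G(11) = mex{2,1,0,2,1} = 3
G(12) = mex{3,2,1,3,2} = 0
G(13) = mex{0,3,2,0,3} = 1
G(14) = mex{1,0,3,1,0} = 2
G(15) = mex{2,1,0,2,1} = 3
G(16) = mex{3,2,1,3,2} = 0
G(17) = mex{0,3,2,0,3} = 1
G(18) = mex{1,0,3,1,0} = 2
G_C(18) = 2.
Combined Grundy value = 0 ⊕ 1 ⊕ 2 = 3.
A winning move leaves total XOR = 0, i.e. changes one component's Grundy value g to g ⊕ X where X is the current total.
Pile A: need g' = 0⊕3 = 3. Options: 7−2→G=2, 7−5→G=1. Hits: 0.
Pile B: need g' = 1⊕3 = 2. Options: 22−1→G=0, 22−2→G=2, 22−4→G=0, 22−5→G=2, 22−7→G=0. Hits: 2.
Pile C: need g' = 2⊕3 = 1. Options: 18−1→G=1, 18−2→G=0, 18−3→G=3, 18−5→G=1, 18−6→G=0. Hits: 2.

4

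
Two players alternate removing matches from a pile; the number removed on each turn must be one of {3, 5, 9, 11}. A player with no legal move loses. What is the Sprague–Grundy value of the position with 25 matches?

n :  0  1  2  3  4  5  6  7  8  9 10 11 12 13 14 15 16 17 18 19 20 21 22 23 24 25
G :  0  0  0  1  1  1  2  2  0  3  3  1  4  2  0  0  0  1  1  1  2  2  0  3  3  1

1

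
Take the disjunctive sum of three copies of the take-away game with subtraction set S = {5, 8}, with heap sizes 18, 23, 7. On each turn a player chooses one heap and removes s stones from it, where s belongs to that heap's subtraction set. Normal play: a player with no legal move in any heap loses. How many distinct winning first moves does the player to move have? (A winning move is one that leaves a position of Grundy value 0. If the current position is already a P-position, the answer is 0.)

1

All heaps use S = {5, 8}:
G(0) = 0
G(1) = mex{} = 0
G(2) = mex{} = 0
G(3) = mex{} = 0
G(4) = mex{} = 0
G(5) = mex{0} = 1
G(6) = mex{0} = 1
G(7) = mex{0} = 1
G(8) = mex{0,0} = 1
G(9) = mex{0,0} = 1
G(10) = mex{1,0} = 2
G(11) = mex{1,0} = 2
G(12) = mex{1,0} = 2
G(13) = mex{1,1} = 0
G(14) = mex{1,1} = 0
G(15) = mex{2,1} = 0
G(16) = mex{2,1} = 0
G(17) = mex{2,1} = 0
G(18) = mex{0,2} = 1
G(19) = mex{0,2} = 1
G(20) = mex{0,2} = 1
G(21) = mex{0,0} = 1
G(22) = mex{0,0} = 1
G(23) = mex{1,0} = 2
Heap A: G(18) = 1.
Heap B: G(23) = 2.
Heap C: G(7) = 1.
Combined Grundy value = 1 ⊕ 2 ⊕ 1 = 2.
A winning move leaves total XOR = 0, i.e. changes one component's Grundy value g to g ⊕ X where X is the current total.
Heap A: need g' = 1⊕2 = 3. Options: 18−5→G=0, 18−8→G=2. Hits: 0.
Heap B: need g' = 2⊕2 = 0. Options: 23−5→G=1, 23−8→G=0. Hits: 1.
Heap C: need g' = 1⊕2 = 3. Options: 7−5→G=0. Hits: 0.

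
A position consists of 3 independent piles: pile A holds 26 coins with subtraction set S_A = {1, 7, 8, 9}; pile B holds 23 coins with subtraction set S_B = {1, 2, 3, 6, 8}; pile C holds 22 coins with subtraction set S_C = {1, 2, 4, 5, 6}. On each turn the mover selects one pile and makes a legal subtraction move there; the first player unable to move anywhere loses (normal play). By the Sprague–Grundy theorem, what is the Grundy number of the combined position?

1

Pile A, S = {1, 7, 8, 9}:
G(0) = 0
G(1) = mex{0} = 1
G(2) = mex{1} = 0
G(3) = mex{0} = 1
G(4) = mex{1} = 0
G(5) = mex{0} = 1
G(6) = mex{1} = 0
G(7) = mex{0,0} = 1
G(8) = mex{1,1,0} = 2
G(9) = mex{2,0,1,0} = 3
G(10) = mex{3,1,0,1} = 2
G(11) = mex{2,0,1,0} = 3
G(12) = mex{3,1,0,1} = 2
G(13) = mex{2,0,1,0} = 3
G(14) = mex{3,1,0,1} = 2
G(15) = mex{2,2,1,0} = 3
G(16) = mex{3,3,2,1} = 0
G(17) = mex{0,2,3,2} = 1
G(18) = mex{1,3,2,3} = 0
G(19) = mex{0,2,3,2} = 1
G(20) = mex{1,3,2,3} = 0
G(21) = mex{0,2,3,2} = 1
G(22) = mex{1,3,2,3} = 0
G(23) = mex{0,0,3,2} = 1
G(24) = mex{1,1,0,3} = 2
G(25) = mex{2,0,1,0} = 3
G(26) = mex{3,1,0,1} = 2
G_A(26) = 2.
Pile B, S = {1, 2, 3, 6, 8}:
n :  0  1  2  3  4  5  6  7  8  9 10 11 12 13 14 15 16 17 18 19 20 21 22 23
G :  0  1  2  3  0  1  2  3  4  0  1  2  3  0  1  2  3  4  0  1  2  3  0  1
G_B(23) = 1.
Pile C, S = {1, 2, 4, 5, 6}:
G(0) = 0
G(1) = mex{0} = 1
G(2) = mex{1,0} = 2
G(3) = mex{2,1} = 0
G(4) = mex{0,2,0} = 1
G(5) = mex{1,0,1,0} = 2
G(6) = mex{2,1,2,1,0} = 3
G(7) = mex{3,2,0,2,1} = 4
G(8) = mex{4,3,1,0,2} = 5
G(9) = mex{5,4,2,1,0} = 3
G(10) = mex{3,5,3,2,1} = 0
G(11) = mex{0,3,4,3,2} = 1
G(12) = mex{1,0,5,4,3} = 2
G(13) = mex{2,1,3,5,4} = 0
G(14) = mex{0,2,0,3,5} = 1
G(15) = mex{1,0,1,0,3} = 2
G(16) = mex{2,1,2,1,0} = 3
G(17) = mex{3,2,0,2,1} = 4
G(18) = mex{4,3,1,0,2} = 5
G(19) = mex{5,4,2,1,0} = 3
G(20) = mex{3,5,3,2,1} = 0
G(21) = mex{0,3,4,3,2} = 1
G(22) = mex{1,0,5,4,3} = 2
G_C(22) = 2.
Combined Grundy value = 2 ⊕ 1 ⊕ 2 = 1.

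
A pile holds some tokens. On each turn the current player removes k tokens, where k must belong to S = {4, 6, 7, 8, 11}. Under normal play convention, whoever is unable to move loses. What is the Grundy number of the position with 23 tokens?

2

n :  0  1  2  3  4  5  6  7  8  9 10 11 12 13 14 15 16 17 18 19 20 21 22 23
G :  0  0  0  0  1  1  1  1  2  2  2  2  3  3  3  0  0  0  0  1  1  1  1  2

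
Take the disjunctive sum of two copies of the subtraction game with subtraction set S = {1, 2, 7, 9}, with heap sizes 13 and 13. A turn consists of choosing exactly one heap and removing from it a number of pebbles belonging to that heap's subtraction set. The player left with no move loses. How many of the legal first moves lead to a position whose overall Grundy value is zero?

All heaps use S = {1, 2, 7, 9}:
G(0) = 0
G(1) = mex{0} = 1
G(2) = mex{1,0} = 2
G(3) = mex{2,1} = 0
G(4) = mex{0,2} = 1
G(5) = mex{1,0} = 2
G(6) = mex{2,1} = 0
G(7) = mex{0,2,0} = 1
G(8) = mex{1,0,1} = 2
G(9) = mex{2,1,2,0} = 3
G(10) = mex{3,2,0,1} = 4
G(11) = mex{4,3,1,2} = 0
G(12) = mex{0,4,2,0} = 1
G(13) = mex{1,0,0,1} = 2
Heap A: G(13) = 2.
Heap B: G(13) = 2.
Combined Grundy value = 2 ⊕ 2 = 0.
A winning move leaves total XOR = 0, i.e. changes one component's Grundy value g to g ⊕ X where X is the current total.
Heap A: target g' = 2⊕0 = 2, but every legal move changes the Grundy value (mex property), so 0 moves.
Heap B: target g' = 2⊕0 = 2, but every legal move changes the Grundy value (mex property), so 0 moves.

0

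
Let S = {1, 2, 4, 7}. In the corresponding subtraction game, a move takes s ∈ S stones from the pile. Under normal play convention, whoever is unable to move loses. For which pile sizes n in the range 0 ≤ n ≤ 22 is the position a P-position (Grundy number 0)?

0, 3, 6, 9, 12, 15, 18, 21

G(0) = 0
G(1) = mex{0} = 1
G(2) = mex{1,0} = 2
G(3) = mex{2,1} = 0
G(4) = mex{0,2,0} = 1
G(5) = mex{1,0,1} = 2
G(6) = mex{2,1,2} = 0
G(7) = mex{0,2,0,0} = 1
G(8) = mex{1,0,1,1} = 2
G(9) = mex{2,1,2,2} = 0
G(10) = mex{0,2,0,0} = 1
G(11) = mex{1,0,1,1} = 2
G(12) = mex{2,1,2,2} = 0
G(13) = mex{0,2,0,0} = 1
G(14) = mex{1,0,1,1} = 2
G(15) = mex{2,1,2,2} = 0
G(16) = mex{0,2,0,0} = 1
G(17) = mex{1,0,1,1} = 2
G(18) = mex{2,1,2,2} = 0
G(19) = mex{0,2,0,0} = 1
G(20) = mex{1,0,1,1} = 2
G(21) = mex{2,1,2,2} = 0
G(22) = mex{0,2,0,0} = 1
P-positions are exactly the n with G(n) = 0.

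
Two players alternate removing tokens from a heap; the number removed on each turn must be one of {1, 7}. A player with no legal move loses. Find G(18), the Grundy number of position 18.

0

G(0) = 0
G(1) = mex{0} = 1
G(2) = mex{1} = 0
G(3) = mex{0} = 1
G(4) = mex{1} = 0
G(5) = mex{0} = 1
G(6) = mex{1} = 0
G(7) = mex{0,0} = 1
G(8) = mex{1,1} = 0
G(9) = mex{0,0} = 1
G(10) = mex{1,1} = 0
G(11) = mex{0,0} = 1
G(12) = mex{1,1} = 0
G(13) = mex{0,0} = 1
G(14) = mex{1,1} = 0
G(15) = mex{0,0} = 1
G(16) = mex{1,1} = 0
G(17) = mex{0,0} = 1
G(18) = mex{1,1} = 0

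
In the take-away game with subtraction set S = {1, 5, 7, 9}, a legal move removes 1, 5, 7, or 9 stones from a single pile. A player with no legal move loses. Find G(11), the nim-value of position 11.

1

G(0) = 0
G(1) = mex{0} = 1
G(2) = mex{1} = 0
G(3) = mex{0} = 1
G(4) = mex{1} = 0
G(5) = mex{0,0} = 1
G(6) = mex{1,1} = 0
G(7) = mex{0,0,0} = 1
G(8) = mex{1,1,1} = 0
G(9) = mex{0,0,0,0} = 1
G(10) = mex{1,1,1,1} = 0
G(11) = mex{0,0,0,0} = 1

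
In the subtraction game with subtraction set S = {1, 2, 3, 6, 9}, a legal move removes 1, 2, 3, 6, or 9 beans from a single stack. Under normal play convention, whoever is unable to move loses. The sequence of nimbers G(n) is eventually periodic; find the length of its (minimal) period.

4

G(0) = 0
G(1) = mex{0} = 1
G(2) = mex{1,0} = 2
G(3) = mex{2,1,0} = 3
G(4) = mex{3,2,1} = 0
G(5) = mex{0,3,2} = 1
G(6) = mex{1,0,3,0} = 2
G(7) = mex{2,1,0,1} = 3
G(8) = mex{3,2,1,2} = 0
G(9) = mex{0,3,2,3,0} = 1
G(10) = mex{1,0,3,0,1} = 2
G(11) = mex{2,1,0,1,2} = 3
G(12) = mex{3,2,1,2,3} = 0
G(13) = mex{0,3,2,3,0} = 1
G(14) = mex{1,0,3,0,1} = 2
G(n+4) = G(n) holds for n = 0,…,8 (a full window of length max(S) = 9), so the sequence is purely periodic with period 4.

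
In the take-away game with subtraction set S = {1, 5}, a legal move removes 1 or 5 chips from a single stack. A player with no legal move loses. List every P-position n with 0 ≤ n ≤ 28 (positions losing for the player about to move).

0, 2, 4, 6, 8, 10, 12, 14, 16, 18, 20, 22, 24, 26, 28

n :  0  1  2  3  4  5  6  7  8  9 10 11 12 13 14 15 16 17 18 19 20 21 22 23 24 25 26 27 28
G :  0  1  0  1  0  1  0  1  0  1  0  1  0  1  0  1  0  1  0  1  0  1  0  1  0  1  0  1  0
P-positions are exactly the n with G(n) = 0.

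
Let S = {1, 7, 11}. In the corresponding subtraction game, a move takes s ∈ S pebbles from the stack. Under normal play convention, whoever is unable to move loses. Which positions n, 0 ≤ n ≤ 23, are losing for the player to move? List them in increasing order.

n :  0  1  2  3  4  5  6  7  8  9 10 11 12 13 14 15 16 17 18 19 20 21 22 23
G :  0  1  0  1  0  1  0  1  0  1  0  1  0  1  0  1  0  1  0  1  0  1  0  1
P-positions are exactly the n with G(n) = 0.

0, 2, 4, 6, 8, 10, 12, 14, 16, 18, 20, 22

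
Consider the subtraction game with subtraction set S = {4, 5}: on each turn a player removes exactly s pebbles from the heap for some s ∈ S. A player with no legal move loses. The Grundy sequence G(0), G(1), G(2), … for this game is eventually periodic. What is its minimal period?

n :  0  1  2  3  4  5  6  7  8  9 10 11 12 13 14 15 16 17 18 19
G :  0  0  0  0  1  1  1  1  2  0  0  0  0  1  1  1  1  2  0  0
G(n+9) = G(n) holds for n = 0,…,4 (a full window of length max(S) = 5), so the sequence is purely periodic with period 9.

9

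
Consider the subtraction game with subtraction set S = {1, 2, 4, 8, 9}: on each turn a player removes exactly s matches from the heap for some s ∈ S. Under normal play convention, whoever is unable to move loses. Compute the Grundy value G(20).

1

G(0) = 0
G(1) = mex{0} = 1
G(2) = mex{1,0} = 2
G(3) = mex{2,1} = 0
G(4) = mex{0,2,0} = 1
G(5) = mex{1,0,1} = 2
G(6) = mex{2,1,2} = 0
G(7) = mex{0,2,0} = 1
G(8) = mex{1,0,1,0} = 2
G(9) = mex{2,1,2,1,0} = 3
G(10) = mex{3,2,0,2,1} = 4
G(11) = mex{4,3,1,0,2} = 5
G(12) = mex{5,4,2,1,0} = 3
G(13) = mex{3,5,3,2,1} = 0
G(14) = mex{0,3,4,0,2} = 1
G(15) = mex{1,0,5,1,0} = 2
G(16) = mex{2,1,3,2,1} = 0
G(17) = mex{0,2,0,3,2} = 1
G(18) = mex{1,0,1,4,3} = 2
G(19) = mex{2,1,2,5,4} = 0
G(20) = mex{0,2,0,3,5} = 1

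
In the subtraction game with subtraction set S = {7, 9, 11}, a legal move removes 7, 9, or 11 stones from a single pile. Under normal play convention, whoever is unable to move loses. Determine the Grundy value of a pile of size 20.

G(0) = 0
G(1) = mex{} = 0
G(2) = mex{} = 0
G(3) = mex{} = 0
G(4) = mex{} = 0
G(5) = mex{} = 0
G(6) = mex{} = 0
G(7) = mex{0} = 1
G(8) = mex{0} = 1
G(9) = mex{0,0} = 1
G(10) = mex{0,0} = 1
G(11) = mex{0,0,0} = 1
G(12) = mex{0,0,0} = 1
G(13) = mex{0,0,0} = 1
G(14) = mex{1,0,0} = 2
G(15) = mex{1,0,0} = 2
G(16) = mex{1,1,0} = 2
G(17) = mex{1,1,0} = 2
G(18) = mex{1,1,1} = 0
G(19) = mex{1,1,1} = 0
G(20) = mex{1,1,1} = 0

0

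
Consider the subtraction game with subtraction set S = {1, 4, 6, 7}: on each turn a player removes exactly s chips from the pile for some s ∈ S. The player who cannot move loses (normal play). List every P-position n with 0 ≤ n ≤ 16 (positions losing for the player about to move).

n :  0  1  2  3  4  5  6  7  8  9 10 11 12 13 14 15 16
G :  0  1  0  1  2  0  1  2  3  2  0  1  2  0  1  0  1
P-positions are exactly the n with G(n) = 0.

0, 2, 5, 10, 13, 15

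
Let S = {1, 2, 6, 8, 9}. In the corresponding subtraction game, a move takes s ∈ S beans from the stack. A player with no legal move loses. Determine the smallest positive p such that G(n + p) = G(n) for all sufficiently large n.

G(0) = 0
G(1) = mex{0} = 1
G(2) = mex{1,0} = 2
G(3) = mex{2,1} = 0
G(4) = mex{0,2} = 1
G(5) = mex{1,0} = 2
G(6) = mex{2,1,0} = 3
G(7) = mex{3,2,1} = 0
G(8) = mex{0,3,2,0} = 1
G(9) = mex{1,0,0,1,0} = 2
G(10) = mex{2,1,1,2,1} = 0
G(11) = mex{0,2,2,0,2} = 1
G(12) = mex{1,0,3,1,0} = 2
G(13) = mex{2,1,0,2,1} = 3
G(14) = mex{3,2,1,3,2} = 0
G(15) = mex{0,3,2,0,3} = 1
G(16) = mex{1,0,0,1,0} = 2
G(17) = mex{2,1,1,2,1} = 0
G(n+7) = G(n) holds for n = 0,…,8 (a full window of length max(S) = 9), so the sequence is purely periodic with period 7.

7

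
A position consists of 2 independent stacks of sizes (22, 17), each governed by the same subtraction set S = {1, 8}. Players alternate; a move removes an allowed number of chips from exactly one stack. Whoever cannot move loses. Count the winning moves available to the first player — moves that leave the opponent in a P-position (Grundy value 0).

1

All stacks use S = {1, 8}:
n :  0  1  2  3  4  5  6  7  8  9 10 11 12 13 14 15 16 17 18 19 20 21 22
G :  0  1  0  1  0  1  0  1  2  0  1  0  1  0  1  0  1  2  0  1  0  1  0
Stack A: G(22) = 0.
Stack B: G(17) = 2.
Combined Grundy value = 0 ⊕ 2 = 2.
A winning move leaves total XOR = 0, i.e. changes one component's Grundy value g to g ⊕ X where X is the current total.
Stack A: need g' = 0⊕2 = 2. Options: 22−1→G=1, 22−8→G=1. Hits: 0.
Stack B: need g' = 2⊕2 = 0. Options: 17−1→G=1, 17−8→G=0. Hits: 1.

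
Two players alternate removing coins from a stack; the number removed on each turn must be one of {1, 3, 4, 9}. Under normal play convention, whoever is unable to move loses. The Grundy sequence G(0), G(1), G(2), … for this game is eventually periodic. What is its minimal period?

G(0) = 0
G(1) = mex{0} = 1
G(2) = mex{1} = 0
G(3) = mex{0,0} = 1
G(4) = mex{1,1,0} = 2
G(5) = mex{2,0,1} = 3
G(6) = mex{3,1,0} = 2
G(7) = mex{2,2,1} = 0
G(8) = mex{0,3,2} = 1
G(9) = mex{1,2,3,0} = 4
G(10) = mex{4,0,2,1} = 3
G(11) = mex{3,1,0,0} = 2
G(12) = mex{2,4,1,1} = 0
G(13) = mex{0,3,4,2} = 1
G(14) = mex{1,2,3,3} = 0
G(15) = mex{0,0,2,2} = 1
G(16) = mex{1,1,0,0} = 2
G(17) = mex{2,0,1,1} = 3
G(18) = mex{3,1,0,4} = 2
G(19) = mex{2,2,1,3} = 0
G(20) = mex{0,3,2,2} = 1
G(21) = mex{1,2,3,0} = 4
G(22) = mex{4,0,2,1} = 3
G(23) = mex{3,1,0,0} = 2
G(24) = mex{2,4,1,1} = 0
G(25) = mex{0,3,4,2} = 1
G(n+12) = G(n) holds for n = 0,…,8 (a full window of length max(S) = 9), so the sequence is purely periodic with period 12.

12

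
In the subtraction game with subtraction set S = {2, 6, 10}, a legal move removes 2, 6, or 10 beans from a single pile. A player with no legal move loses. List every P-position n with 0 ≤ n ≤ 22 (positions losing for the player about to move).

n :  0  1  2  3  4  5  6  7  8  9 10 11 12 13 14 15 16 17 18 19 20 21 22
G :  0  0  1  1  0  0  1  1  0  0  1  1  0  0  1  1  0  0  1  1  0  0  1
P-positions are exactly the n with G(n) = 0.

0, 1, 4, 5, 8, 9, 12, 13, 16, 17, 20, 21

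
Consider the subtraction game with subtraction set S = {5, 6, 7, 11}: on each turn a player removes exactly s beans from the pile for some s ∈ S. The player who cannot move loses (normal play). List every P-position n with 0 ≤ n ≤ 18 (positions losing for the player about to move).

0, 1, 2, 3, 4, 16, 17, 18

G(0) = 0
G(1) = mex{} = 0
G(2) = mex{} = 0
G(3) = mex{} = 0
G(4) = mex{} = 0
G(5) = mex{0} = 1
G(6) = mex{0,0} = 1
G(7) = mex{0,0,0} = 1
G(8) = mex{0,0,0} = 1
G(9) = mex{0,0,0} = 1
G(10) = mex{1,0,0} = 2
G(11) = mex{1,1,0,0} = 2
G(12) = mex{1,1,1,0} = 2
G(13) = mex{1,1,1,0} = 2
G(14) = mex{1,1,1,0} = 2
G(15) = mex{2,1,1,0} = 3
G(16) = mex{2,2,1,1} = 0
G(17) = mex{2,2,2,1} = 0
G(18) = mex{2,2,2,1} = 0
P-positions are exactly the n with G(n) = 0.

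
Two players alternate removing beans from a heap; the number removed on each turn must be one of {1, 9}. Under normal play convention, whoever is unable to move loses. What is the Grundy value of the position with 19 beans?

1

n :  0  1  2  3  4  5  6  7  8  9 10 11 12 13 14 15 16 17 18 19
G :  0  1  0  1  0  1  0  1  0  1  0  1  0  1  0  1  0  1  0  1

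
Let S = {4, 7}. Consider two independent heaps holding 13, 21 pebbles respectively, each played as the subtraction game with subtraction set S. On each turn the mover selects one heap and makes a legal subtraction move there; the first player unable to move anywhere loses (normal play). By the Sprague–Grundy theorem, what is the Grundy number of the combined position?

2

All heaps use S = {4, 7}:
n :  0  1  2  3  4  5  6  7  8  9 10 11 12 13 14 15 16 17 18 19 20 21
G :  0  0  0  0  1  1  1  1  2  2  2  0  0  0  0  1  1  1  1  2  2  2
Heap A: G(13) = 0.
Heap B: G(21) = 2.
Combined Grundy value = 0 ⊕ 2 = 2.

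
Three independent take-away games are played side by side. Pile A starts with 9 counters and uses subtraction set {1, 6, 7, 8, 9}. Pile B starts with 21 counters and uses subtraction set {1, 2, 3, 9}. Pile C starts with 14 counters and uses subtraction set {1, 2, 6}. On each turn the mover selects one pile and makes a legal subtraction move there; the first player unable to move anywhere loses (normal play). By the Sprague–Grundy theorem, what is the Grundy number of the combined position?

2

Pile A, S = {1, 6, 7, 8, 9}:
G(0) = 0
G(1) = mex{0} = 1
G(2) = mex{1} = 0
G(3) = mex{0} = 1
G(4) = mex{1} = 0
G(5) = mex{0} = 1
G(6) = mex{1,0} = 2
G(7) = mex{2,1,0} = 3
G(8) = mex{3,0,1,0} = 2
G(9) = mex{2,1,0,1,0} = 3
G_A(9) = 3.
Pile B, S = {1, 2, 3, 9}:
G(0) = 0
G(1) = mex{0} = 1
G(2) = mex{1,0} = 2
G(3) = mex{2,1,0} = 3
G(4) = mex{3,2,1} = 0
G(5) = mex{0,3,2} = 1
G(6) = mex{1,0,3} = 2
G(7) = mex{2,1,0} = 3
G(8) = mex{3,2,1} = 0
G(9) = mex{0,3,2,0} = 1
G(10) = mex{1,0,3,1} = 2
G(11) = mex{2,1,0,2} = 3
G(12) = mex{3,2,1,3} = 0
G(13) = mex{0,3,2,0} = 1
G(14) = mex{1,0,3,1} = 2
G(15) = mex{2,1,0,2} = 3
G(16) = mex{3,2,1,3} = 0
G(17) = mex{0,3,2,0} = 1
G(18) = mex{1,0,3,1} = 2
G(19) = mex{2,1,0,2} = 3
G(20) = mex{3,2,1,3} = 0
G(21) = mex{0,3,2,0} = 1
G_B(21) = 1.
Pile C, S = {1, 2, 6}:
G(0) = 0
G(1) = mex{0} = 1
G(2) = mex{1,0} = 2
G(3) = mex{2,1} = 0
G(4) = mex{0,2} = 1
G(5) = mex{1,0} = 2
G(6) = mex{2,1,0} = 3
G(7) = mex{3,2,1} = 0
G(8) = mex{0,3,2} = 1
G(9) = mex{1,0,0} = 2
G(10) = mex{2,1,1} = 0
G(11) = mex{0,2,2} = 1
G(12) = mex{1,0,3} = 2
G(13) = mex{2,1,0} = 3
G(14) = mex{3,2,1} = 0
G_C(14) = 0.
Combined Grundy value = 3 ⊕ 1 ⊕ 0 = 2.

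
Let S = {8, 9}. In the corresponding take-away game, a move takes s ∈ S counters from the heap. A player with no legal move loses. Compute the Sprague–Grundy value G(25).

1

G(0) = 0
G(1) = mex{} = 0
G(2) = mex{} = 0
G(3) = mex{} = 0
G(4) = mex{} = 0
G(5) = mex{} = 0
G(6) = mex{} = 0
G(7) = mex{} = 0
G(8) = mex{0} = 1
G(9) = mex{0,0} = 1
G(10) = mex{0,0} = 1
G(11) = mex{0,0} = 1
G(12) = mex{0,0} = 1
G(13) = mex{0,0} = 1
G(14) = mex{0,0} = 1
G(15) = mex{0,0} = 1
G(16) = mex{1,0} = 2
G(17) = mex{1,1} = 0
G(18) = mex{1,1} = 0
G(19) = mex{1,1} = 0
G(20) = mex{1,1} = 0
G(21) = mex{1,1} = 0
G(22) = mex{1,1} = 0
G(23) = mex{1,1} = 0
G(24) = mex{2,1} = 0
G(25) = mex{0,2} = 1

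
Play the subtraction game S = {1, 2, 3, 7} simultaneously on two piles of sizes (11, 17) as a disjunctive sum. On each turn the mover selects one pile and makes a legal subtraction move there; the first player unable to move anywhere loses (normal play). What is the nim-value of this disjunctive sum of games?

2

All piles use S = {1, 2, 3, 7}:
G(0) = 0
G(1) = mex{0} = 1
G(2) = mex{1,0} = 2
G(3) = mex{2,1,0} = 3
G(4) = mex{3,2,1} = 0
G(5) = mex{0,3,2} = 1
G(6) = mex{1,0,3} = 2
G(7) = mex{2,1,0,0} = 3
G(8) = mex{3,2,1,1} = 0
G(9) = mex{0,3,2,2} = 1
G(10) = mex{1,0,3,3} = 2
G(11) = mex{2,1,0,0} = 3
G(12) = mex{3,2,1,1} = 0
G(13) = mex{0,3,2,2} = 1
G(14) = mex{1,0,3,3} = 2
G(15) = mex{2,1,0,0} = 3
G(16) = mex{3,2,1,1} = 0
G(17) = mex{0,3,2,2} = 1
Pile A: G(11) = 3.
Pile B: G(17) = 1.
Combined Grundy value = 3 ⊕ 1 = 2.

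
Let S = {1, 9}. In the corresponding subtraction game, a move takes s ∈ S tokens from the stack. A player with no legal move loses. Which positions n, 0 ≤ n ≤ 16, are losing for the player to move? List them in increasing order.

0, 2, 4, 6, 8, 10, 12, 14, 16

n :  0  1  2  3  4  5  6  7  8  9 10 11 12 13 14 15 16
G :  0  1  0  1  0  1  0  1  0  1  0  1  0  1  0  1  0
P-positions are exactly the n with G(n) = 0.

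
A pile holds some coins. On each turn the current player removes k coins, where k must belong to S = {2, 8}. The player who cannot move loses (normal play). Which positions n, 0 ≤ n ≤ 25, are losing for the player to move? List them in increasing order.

0, 1, 4, 5, 10, 11, 14, 15, 20, 21, 24, 25

G(0) = 0
G(1) = mex{} = 0
G(2) = mex{0} = 1
G(3) = mex{0} = 1
G(4) = mex{1} = 0
G(5) = mex{1} = 0
G(6) = mex{0} = 1
G(7) = mex{0} = 1
G(8) = mex{1,0} = 2
G(9) = mex{1,0} = 2
G(10) = mex{2,1} = 0
G(11) = mex{2,1} = 0
G(12) = mex{0,0} = 1
G(13) = mex{0,0} = 1
G(14) = mex{1,1} = 0
G(15) = mex{1,1} = 0
G(16) = mex{0,2} = 1
G(17) = mex{0,2} = 1
G(18) = mex{1,0} = 2
G(19) = mex{1,0} = 2
G(20) = mex{2,1} = 0
G(21) = mex{2,1} = 0
G(22) = mex{0,0} = 1
G(23) = mex{0,0} = 1
G(24) = mex{1,1} = 0
G(25) = mex{1,1} = 0
P-positions are exactly the n with G(n) = 0.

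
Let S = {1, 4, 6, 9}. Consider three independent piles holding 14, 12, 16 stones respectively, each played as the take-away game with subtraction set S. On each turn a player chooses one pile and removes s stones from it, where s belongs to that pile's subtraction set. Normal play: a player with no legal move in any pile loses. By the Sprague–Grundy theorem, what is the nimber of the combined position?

3

All piles use S = {1, 4, 6, 9}:
n :  0  1  2  3  4  5  6  7  8  9 10 11 12 13 14 15 16
G :  0  1  0  1  2  0  1  0  1  2  0  1  0  1  2  0  1
Pile A: G(14) = 2.
Pile B: G(12) = 0.
Pile C: G(16) = 1.
Combined Grundy value = 2 ⊕ 0 ⊕ 1 = 3.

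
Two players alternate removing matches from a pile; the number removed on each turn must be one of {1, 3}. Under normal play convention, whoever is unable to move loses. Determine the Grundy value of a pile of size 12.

0

G(0) = 0
G(1) = mex{0} = 1
G(2) = mex{1} = 0
G(3) = mex{0,0} = 1
G(4) = mex{1,1} = 0
G(5) = mex{0,0} = 1
G(6) = mex{1,1} = 0
G(7) = mex{0,0} = 1
G(8) = mex{1,1} = 0
G(9) = mex{0,0} = 1
G(10) = mex{1,1} = 0
G(11) = mex{0,0} = 1
G(12) = mex{1,1} = 0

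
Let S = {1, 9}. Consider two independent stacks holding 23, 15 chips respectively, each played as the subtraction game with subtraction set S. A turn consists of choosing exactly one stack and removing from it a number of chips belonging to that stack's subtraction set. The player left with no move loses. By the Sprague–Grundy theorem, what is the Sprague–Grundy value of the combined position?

All stacks use S = {1, 9}:
n :  0  1  2  3  4  5  6  7  8  9 10 11 12 13 14 15 16 17 18 19 20 21 22 23
G :  0  1  0  1  0  1  0  1  0  1  0  1  0  1  0  1  0  1  0  1  0  1  0  1
Stack A: G(23) = 1.
Stack B: G(15) = 1.
Combined Grundy value = 1 ⊕ 1 = 0.

0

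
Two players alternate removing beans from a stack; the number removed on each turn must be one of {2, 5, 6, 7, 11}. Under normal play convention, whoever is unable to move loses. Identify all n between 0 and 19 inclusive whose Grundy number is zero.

G(0) = 0
G(1) = mex{} = 0
G(2) = mex{0} = 1
G(3) = mex{0} = 1
G(4) = mex{1} = 0
G(5) = mex{1,0} = 2
G(6) = mex{0,0,0} = 1
G(7) = mex{2,1,0,0} = 3
G(8) = mex{1,1,1,0} = 2
G(9) = mex{3,0,1,1} = 2
G(10) = mex{2,2,0,1} = 3
G(11) = mex{2,1,2,0,0} = 3
G(12) = mex{3,3,1,2,0} = 4
G(13) = mex{3,2,3,1,1} = 0
G(14) = mex{4,2,2,3,1} = 0
G(15) = mex{0,3,2,2,0} = 1
G(16) = mex{0,3,3,2,2} = 1
G(17) = mex{1,4,3,3,1} = 0
G(18) = mex{1,0,4,3,3} = 2
G(19) = mex{0,0,0,4,2} = 1
P-positions are exactly the n with G(n) = 0.

0, 1, 4, 13, 14, 17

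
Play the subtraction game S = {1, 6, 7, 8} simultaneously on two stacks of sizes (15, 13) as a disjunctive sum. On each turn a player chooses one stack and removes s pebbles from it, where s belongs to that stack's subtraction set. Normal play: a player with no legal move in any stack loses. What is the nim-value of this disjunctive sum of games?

0

All stacks use S = {1, 6, 7, 8}:
n :  0  1  2  3  4  5  6  7  8  9 10 11 12 13 14 15
G :  0  1  0  1  0  1  2  3  2  3  2  3  4  0  1  0
Stack A: G(15) = 0.
Stack B: G(13) = 0.
Combined Grundy value = 0 ⊕ 0 = 0.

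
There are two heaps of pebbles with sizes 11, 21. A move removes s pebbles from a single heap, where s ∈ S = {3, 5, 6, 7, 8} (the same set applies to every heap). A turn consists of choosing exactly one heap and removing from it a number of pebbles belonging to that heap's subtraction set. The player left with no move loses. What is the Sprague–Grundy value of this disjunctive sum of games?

3

All heaps use S = {3, 5, 6, 7, 8}:
n :  0  1  2  3  4  5  6  7  8  9 10 11 12 13 14 15 16 17 18 19 20 21
G :  0  0  0  1  1  1  2  2  2  3  3  0  0  0  1  1  1  2  2  2  3  3
Heap A: G(11) = 0.
Heap B: G(21) = 3.
Combined Grundy value = 0 ⊕ 3 = 3.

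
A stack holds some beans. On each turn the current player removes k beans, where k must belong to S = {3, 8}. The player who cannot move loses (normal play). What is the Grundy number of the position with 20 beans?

n :  0  1  2  3  4  5  6  7  8  9 10 11 12 13 14 15 16 17 18 19 20
G :  0  0  0  1  1  1  0  0  2  1  1  0  0  0  1  1  1  0  0  2  1

1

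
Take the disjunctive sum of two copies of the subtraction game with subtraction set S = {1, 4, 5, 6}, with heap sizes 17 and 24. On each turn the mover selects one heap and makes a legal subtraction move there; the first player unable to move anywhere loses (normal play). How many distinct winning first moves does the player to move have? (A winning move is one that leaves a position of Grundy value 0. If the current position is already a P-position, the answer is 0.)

1

All heaps use S = {1, 4, 5, 6}:
G(0) = 0
G(1) = mex{0} = 1
G(2) = mex{1} = 0
G(3) = mex{0} = 1
G(4) = mex{1,0} = 2
G(5) = mex{2,1,0} = 3
G(6) = mex{3,0,1,0} = 2
G(7) = mex{2,1,0,1} = 3
G(8) = mex{3,2,1,0} = 4
G(9) = mex{4,3,2,1} = 0
G(10) = mex{0,2,3,2} = 1
G(11) = mex{1,3,2,3} = 0
G(12) = mex{0,4,3,2} = 1
G(13) = mex{1,0,4,3} = 2
G(14) = mex{2,1,0,4} = 3
G(15) = mex{3,0,1,0} = 2
G(16) = mex{2,1,0,1} = 3
G(17) = mex{3,2,1,0} = 4
G(18) = mex{4,3,2,1} = 0
G(19) = mex{0,2,3,2} = 1
G(20) = mex{1,3,2,3} = 0
G(21) = mex{0,4,3,2} = 1
G(22) = mex{1,0,4,3} = 2
G(23) = mex{2,1,0,4} = 3
G(24) = mex{3,0,1,0} = 2
Heap A: G(17) = 4.
Heap B: G(24) = 2.
Combined Grundy value = 4 ⊕ 2 = 6.
A winning move leaves total XOR = 0, i.e. changes one component's Grundy value g to g ⊕ X where X is the current total.
Heap A: need g' = 4⊕6 = 2. Options: 17−1→G=3, 17−4→G=2, 17−5→G=1, 17−6→G=0. Hits: 1.
Heap B: need g' = 2⊕6 = 4. Options: 24−1→G=3, 24−4→G=0, 24−5→G=1, 24−6→G=0. Hits: 0.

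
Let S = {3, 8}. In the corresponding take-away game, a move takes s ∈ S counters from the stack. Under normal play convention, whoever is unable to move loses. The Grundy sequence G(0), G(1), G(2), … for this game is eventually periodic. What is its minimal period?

n :  0  1  2  3  4  5  6  7  8  9 10 11 12 13 14 15 16 17 18 19 20 21 22 23
G :  0  0  0  1  1  1  0  0  2  1  1  0  0  0  1  1  1  0  0  2  1  1  0  0
G(n+11) = G(n) holds for n = 0,…,7 (a full window of length max(S) = 8), so the sequence is purely periodic with period 11.

11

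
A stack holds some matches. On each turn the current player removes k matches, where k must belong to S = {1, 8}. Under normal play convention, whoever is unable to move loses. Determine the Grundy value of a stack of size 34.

n :  0  1  2  3  4  5  6  7  8  9 10 11 12 13 14 15 16 17 18 19 20 21 22 23 24 25 26 27 28 29 30 31 32 33 34
G :  0  1  0  1  0  1  0  1  2  0  1  0  1  0  1  0  1  2  0  1  0  1  0  1  0  1  2  0  1  0  1  0  1  0  1

1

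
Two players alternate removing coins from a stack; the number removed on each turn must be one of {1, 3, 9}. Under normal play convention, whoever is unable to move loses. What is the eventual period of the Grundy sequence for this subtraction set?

2

n :  0  1  2  3  4  5  6  7  8  9 10 11 12 13 14
G :  0  1  0  1  0  1  0  1  0  1  0  1  0  1  0
G(n+2) = G(n) holds for n = 0,…,8 (a full window of length max(S) = 9), so the sequence is purely periodic with period 2.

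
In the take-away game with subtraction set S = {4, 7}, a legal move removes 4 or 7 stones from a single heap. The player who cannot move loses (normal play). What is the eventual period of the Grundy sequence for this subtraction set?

G(0) = 0
G(1) = mex{} = 0
G(2) = mex{} = 0
G(3) = mex{} = 0
G(4) = mex{0} = 1
G(5) = mex{0} = 1
G(6) = mex{0} = 1
G(7) = mex{0,0} = 1
G(8) = mex{1,0} = 2
G(9) = mex{1,0} = 2
G(10) = mex{1,0} = 2
G(11) = mex{1,1} = 0
G(12) = mex{2,1} = 0
G(13) = mex{2,1} = 0
G(14) = mex{2,1} = 0
G(15) = mex{0,2} = 1
G(16) = mex{0,2} = 1
G(17) = mex{0,2} = 1
G(18) = mex{0,0} = 1
G(19) = mex{1,0} = 2
G(20) = mex{1,0} = 2
G(21) = mex{1,0} = 2
G(22) = mex{1,1} = 0
G(23) = mex{2,1} = 0
G(n+11) = G(n) holds for n = 0,…,6 (a full window of length max(S) = 7), so the sequence is purely periodic with period 11.

11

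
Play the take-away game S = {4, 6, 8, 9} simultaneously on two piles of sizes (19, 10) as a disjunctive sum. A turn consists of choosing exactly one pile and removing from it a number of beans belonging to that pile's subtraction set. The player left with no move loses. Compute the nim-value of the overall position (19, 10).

3

All piles use S = {4, 6, 8, 9}:
n :  0  1  2  3  4  5  6  7  8  9 10 11 12 13 14 15 16 17 18 19
G :  0  0  0  0  1  1  1  1  2  2  2  2  3  0  0  0  0  1  1  1
Pile A: G(19) = 1.
Pile B: G(10) = 2.
Combined Grundy value = 1 ⊕ 2 = 3.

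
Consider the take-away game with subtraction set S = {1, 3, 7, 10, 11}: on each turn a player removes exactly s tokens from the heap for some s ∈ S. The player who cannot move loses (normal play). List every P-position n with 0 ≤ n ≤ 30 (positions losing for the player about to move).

G(0) = 0
G(1) = mex{0} = 1
G(2) = mex{1} = 0
G(3) = mex{0,0} = 1
G(4) = mex{1,1} = 0
G(5) = mex{0,0} = 1
G(6) = mex{1,1} = 0
G(7) = mex{0,0,0} = 1
G(8) = mex{1,1,1} = 0
G(9) = mex{0,0,0} = 1
G(10) = mex{1,1,1,0} = 2
G(11) = mex{2,0,0,1,0} = 3
G(12) = mex{3,1,1,0,1} = 2
G(13) = mex{2,2,0,1,0} = 3
G(14) = mex{3,3,1,0,1} = 2
G(15) = mex{2,2,0,1,0} = 3
G(16) = mex{3,3,1,0,1} = 2
G(17) = mex{2,2,2,1,0} = 3
G(18) = mex{3,3,3,0,1} = 2
G(19) = mex{2,2,2,1,0} = 3
G(20) = mex{3,3,3,2,1} = 0
G(21) = mex{0,2,2,3,2} = 1
G(22) = mex{1,3,3,2,3} = 0
G(23) = mex{0,0,2,3,2} = 1
G(24) = mex{1,1,3,2,3} = 0
G(25) = mex{0,0,2,3,2} = 1
G(26) = mex{1,1,3,2,3} = 0
G(27) = mex{0,0,0,3,2} = 1
G(28) = mex{1,1,1,2,3} = 0
G(29) = mex{0,0,0,3,2} = 1
G(30) = mex{1,1,1,0,3} = 2
P-positions are exactly the n with G(n) = 0.

0, 2, 4, 6, 8, 20, 22, 24, 26, 28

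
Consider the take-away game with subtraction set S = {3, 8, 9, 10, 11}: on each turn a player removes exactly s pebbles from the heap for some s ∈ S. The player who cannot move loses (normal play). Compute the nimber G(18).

G(0) = 0
G(1) = mex{} = 0
G(2) = mex{} = 0
G(3) = mex{0} = 1
G(4) = mex{0} = 1
G(5) = mex{0} = 1
G(6) = mex{1} = 0
G(7) = mex{1} = 0
G(8) = mex{1,0} = 2
G(9) = mex{0,0,0} = 1
G(10) = mex{0,0,0,0} = 1
G(11) = mex{2,1,0,0,0} = 3
G(12) = mex{1,1,1,0,0} = 2
G(13) = mex{1,1,1,1,0} = 2
G(14) = mex{3,0,1,1,1} = 2
G(15) = mex{2,0,0,1,1} = 3
G(16) = mex{2,2,0,0,1} = 3
G(17) = mex{2,1,2,0,0} = 3
G(18) = mex{3,1,1,2,0} = 4

4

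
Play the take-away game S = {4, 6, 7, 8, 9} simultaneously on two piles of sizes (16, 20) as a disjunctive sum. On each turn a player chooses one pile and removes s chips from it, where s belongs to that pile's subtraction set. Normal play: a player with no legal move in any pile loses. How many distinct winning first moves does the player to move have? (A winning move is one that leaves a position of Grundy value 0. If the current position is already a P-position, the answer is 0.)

4

All piles use S = {4, 6, 7, 8, 9}:
n :  0  1  2  3  4  5  6  7  8  9 10 11 12 13 14 15 16 17 18 19 20
G :  0  0  0  0  1  1  1  1  2  2  2  2  3  0  0  0  0  1  1  1  1
Pile A: G(16) = 0.
Pile B: G(20) = 1.
Combined Grundy value = 0 ⊕ 1 = 1.
A winning move leaves total XOR = 0, i.e. changes one component's Grundy value g to g ⊕ X where X is the current total.
Pile A: need g' = 0⊕1 = 1. Options: 16−4→G=3, 16−6→G=2, 16−7→G=2, 16−8→G=2, 16−9→G=1. Hits: 1.
Pile B: need g' = 1⊕1 = 0. Options: 20−4→G=0, 20−6→G=0, 20−7→G=0, 20−8→G=3, 20−9→G=2. Hits: 3.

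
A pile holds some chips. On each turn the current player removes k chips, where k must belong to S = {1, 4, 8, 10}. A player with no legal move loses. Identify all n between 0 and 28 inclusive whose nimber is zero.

0, 2, 5, 7, 14, 16, 19, 21, 28

G(0) = 0
G(1) = mex{0} = 1
G(2) = mex{1} = 0
G(3) = mex{0} = 1
G(4) = mex{1,0} = 2
G(5) = mex{2,1} = 0
G(6) = mex{0,0} = 1
G(7) = mex{1,1} = 0
G(8) = mex{0,2,0} = 1
G(9) = mex{1,0,1} = 2
G(10) = mex{2,1,0,0} = 3
G(11) = mex{3,0,1,1} = 2
G(12) = mex{2,1,2,0} = 3
G(13) = mex{3,2,0,1} = 4
G(14) = mex{4,3,1,2} = 0
G(15) = mex{0,2,0,0} = 1
G(16) = mex{1,3,1,1} = 0
G(17) = mex{0,4,2,0} = 1
G(18) = mex{1,0,3,1} = 2
G(19) = mex{2,1,2,2} = 0
G(20) = mex{0,0,3,3} = 1
G(21) = mex{1,1,4,2} = 0
G(22) = mex{0,2,0,3} = 1
G(23) = mex{1,0,1,4} = 2
G(24) = mex{2,1,0,0} = 3
G(25) = mex{3,0,1,1} = 2
G(26) = mex{2,1,2,0} = 3
G(27) = mex{3,2,0,1} = 4
G(28) = mex{4,3,1,2} = 0
P-positions are exactly the n with G(n) = 0.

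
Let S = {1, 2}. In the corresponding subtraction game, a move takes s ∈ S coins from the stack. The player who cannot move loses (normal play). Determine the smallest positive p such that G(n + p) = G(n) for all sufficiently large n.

G(0) = 0
G(1) = mex{0} = 1
G(2) = mex{1,0} = 2
G(3) = mex{2,1} = 0
G(4) = mex{0,2} = 1
G(5) = mex{1,0} = 2
G(6) = mex{2,1} = 0
G(7) = mex{0,2} = 1
G(8) = mex{1,0} = 2
G(9) = mex{2,1} = 0
G(10) = mex{0,2} = 1
G(11) = mex{1,0} = 2
G(12) = mex{2,1} = 0
G(13) = mex{0,2} = 1
G(14) = mex{1,0} = 2
G(n+3) = G(n) holds for n = 0,…,1 (a full window of length max(S) = 2), so the sequence is purely periodic with period 3.

3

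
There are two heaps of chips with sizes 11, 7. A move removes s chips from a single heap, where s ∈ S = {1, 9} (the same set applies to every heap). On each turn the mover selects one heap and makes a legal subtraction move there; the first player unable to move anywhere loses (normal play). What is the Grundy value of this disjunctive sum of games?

All heaps use S = {1, 9}:
n :  0  1  2  3  4  5  6  7  8  9 10 11
G :  0  1  0  1  0  1  0  1  0  1  0  1
Heap A: G(11) = 1.
Heap B: G(7) = 1.
Combined Grundy value = 1 ⊕ 1 = 0.

0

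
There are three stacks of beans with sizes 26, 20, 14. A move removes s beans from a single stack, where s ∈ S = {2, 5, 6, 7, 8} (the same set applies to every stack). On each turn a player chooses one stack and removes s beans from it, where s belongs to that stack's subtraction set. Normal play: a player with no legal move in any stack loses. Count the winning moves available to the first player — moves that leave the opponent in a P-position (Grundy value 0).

All stacks use S = {2, 5, 6, 7, 8}:
n :  0  1  2  3  4  5  6  7  8  9 10 11 12 13 14 15 16 17 18 19 20 21 22 23 24 25 26
G :  0  0  1  1  0  2  1  3  2  2  3  3  4  0  0  1  1  0  2  1  3  2  2  3  3  4  0
Stack A: G(26) = 0.
Stack B: G(20) = 3.
Stack C: G(14) = 0.
Combined Grundy value = 0 ⊕ 3 ⊕ 0 = 3.
A winning move leaves total XOR = 0, i.e. changes one component's Grundy value g to g ⊕ X where X is the current total.
Stack A: need g' = 0⊕3 = 3. Options: 26−2→G=3, 26−5→G=2, 26−6→G=3, 26−7→G=1, 26−8→G=2. Hits: 2.
Stack B: need g' = 3⊕3 = 0. Options: 20−2→G=2, 20−5→G=1, 20−6→G=0, 20−7→G=0, 20−8→G=4. Hits: 2.
Stack C: need g' = 0⊕3 = 3. Options: 14−2→G=4, 14−5→G=2, 14−6→G=2, 14−7→G=3, 14−8→G=1. Hits: 1.

5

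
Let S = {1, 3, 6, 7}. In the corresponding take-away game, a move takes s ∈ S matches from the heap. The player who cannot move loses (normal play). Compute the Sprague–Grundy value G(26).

0

n :  0  1  2  3  4  5  6  7  8  9 10 11 12 13 14 15 16 17 18 19 20 21 22 23 24 25 26
G :  0  1  0  1  0  1  2  3  2  3  2  3  0  1  0  1  0  1  2  3  2  3  2  3  0  1  0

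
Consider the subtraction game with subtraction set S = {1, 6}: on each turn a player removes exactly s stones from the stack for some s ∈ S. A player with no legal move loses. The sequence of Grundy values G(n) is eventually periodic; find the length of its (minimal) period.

G(0) = 0
G(1) = mex{0} = 1
G(2) = mex{1} = 0
G(3) = mex{0} = 1
G(4) = mex{1} = 0
G(5) = mex{0} = 1
G(6) = mex{1,0} = 2
G(7) = mex{2,1} = 0
G(8) = mex{0,0} = 1
G(9) = mex{1,1} = 0
G(10) = mex{0,0} = 1
G(11) = mex{1,1} = 0
G(12) = mex{0,2} = 1
G(13) = mex{1,0} = 2
G(14) = mex{2,1} = 0
G(15) = mex{0,0} = 1
G(n+7) = G(n) holds for n = 0,…,5 (a full window of length max(S) = 6), so the sequence is purely periodic with period 7.

7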